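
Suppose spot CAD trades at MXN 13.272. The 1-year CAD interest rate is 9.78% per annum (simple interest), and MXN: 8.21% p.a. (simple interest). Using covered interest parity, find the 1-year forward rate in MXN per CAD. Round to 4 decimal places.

13.0822

T = 1 year.
MXN growth factor: 1 + 0.0821×1 = 1.082100.
CAD accumulates by 1 + 0.0978×1 = 1.097800.
So F = 13.272 × 1.082100 / 1.097800 = 13.082193 (MXN/CAD).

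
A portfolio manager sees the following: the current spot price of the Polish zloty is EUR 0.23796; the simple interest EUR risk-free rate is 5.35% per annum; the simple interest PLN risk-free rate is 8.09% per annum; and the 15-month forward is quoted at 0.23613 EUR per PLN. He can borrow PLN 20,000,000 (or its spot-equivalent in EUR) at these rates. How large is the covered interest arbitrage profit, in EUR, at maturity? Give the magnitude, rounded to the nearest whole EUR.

EUR 122,701

T = 15/12 years.
Route A — deposit PLN, sell forward: 20,000,000 × 1.101125 × 0.23613 = EUR 5,200,172.93.
Route B — convert at spot, deposit EUR: 20,000,000 × 0.23796 × 1.066875 = EUR 5,077,471.50.
The quoted forward overvalues PLN, so borrow EUR, buy PLN at spot, deposit the PLN at 8.09%, and sell the proceeds forward at 0.23613.
The gap between the two covered legs is EUR 122,701.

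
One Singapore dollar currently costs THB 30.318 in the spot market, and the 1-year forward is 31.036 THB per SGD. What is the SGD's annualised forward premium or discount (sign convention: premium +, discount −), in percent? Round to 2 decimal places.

+2.37%

T = 1 year.
(F − S)/S = (31.036 − 30.318)/30.318 = 0.0236823.
Per annum: 0.0236823 / 1 = 0.023682 = 2.37%.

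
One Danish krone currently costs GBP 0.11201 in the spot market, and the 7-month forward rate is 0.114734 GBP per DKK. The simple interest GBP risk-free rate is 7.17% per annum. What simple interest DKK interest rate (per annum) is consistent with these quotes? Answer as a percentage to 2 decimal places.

T = 7/12 years.
CIP gives F = S · g_GBP/g_DKK, so g_GBP/g_DKK = 0.114734/0.11201 = 1.0243193.
The GBP side grows by 1 + 0.0717×7/12 = 1.041825.
So the DKK growth factor = 1.0170901.
r = (1.0170901 − 1)/(7/12) = 0.029297 → 2.93%.

2.93%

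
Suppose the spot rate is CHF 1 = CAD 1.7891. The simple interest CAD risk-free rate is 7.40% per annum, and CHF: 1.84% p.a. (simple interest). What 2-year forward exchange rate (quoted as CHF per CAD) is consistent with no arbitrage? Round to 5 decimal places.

T = 2 years.
CAD growth factor: 1 + 0.0740×2 = 1.148000.
CHF growth factor: 1 + 0.0184×2 = 1.036800.
So F = 1.7891 × 1.148000 / 1.036800 = 1.980986 (CAD/CHF).
Quoted the other way: 1/1.980986 = 0.50480 CHF per CAD.

0.50480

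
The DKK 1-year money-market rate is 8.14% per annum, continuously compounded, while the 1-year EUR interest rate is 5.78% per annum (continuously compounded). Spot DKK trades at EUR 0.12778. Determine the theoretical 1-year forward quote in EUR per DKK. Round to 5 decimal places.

0.12480

T = 1 year.
Growth of 1 EUR over T: e^(0.0578×1) = 1.0595031.
DKK accumulates by e^(0.0814×1) = 1.0848047.
CIP: F = S · (grow EUR)/(grow DKK) = 0.12778 × 1.0595031/1.0848047 = 0.1247997 EUR per DKK.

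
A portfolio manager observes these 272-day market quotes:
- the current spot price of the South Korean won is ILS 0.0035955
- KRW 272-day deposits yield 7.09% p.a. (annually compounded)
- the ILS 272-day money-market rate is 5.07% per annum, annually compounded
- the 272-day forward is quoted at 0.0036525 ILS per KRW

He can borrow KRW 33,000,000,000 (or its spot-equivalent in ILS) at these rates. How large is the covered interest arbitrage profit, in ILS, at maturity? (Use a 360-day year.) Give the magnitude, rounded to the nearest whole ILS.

T = 272/360 years.
Invest the KRW and cover forward: 33,000,000,000 × 1.05311781779 × 0.0036525 = ILS 126,934,923.37.
Convert at spot and invest in ILS: 33,000,000,000 × 0.0035955 × 1.03807414774 = ILS 123,169,054.74.
The quoted forward overvalues KRW, so borrow ILS, buy KRW at spot, deposit the KRW at 7.09%, and sell the proceeds forward at 0.0036525.
Arbitrage profit = |126,934,923.37 − 123,169,054.74| = ILS 3,765,869.

ILS 3,765,869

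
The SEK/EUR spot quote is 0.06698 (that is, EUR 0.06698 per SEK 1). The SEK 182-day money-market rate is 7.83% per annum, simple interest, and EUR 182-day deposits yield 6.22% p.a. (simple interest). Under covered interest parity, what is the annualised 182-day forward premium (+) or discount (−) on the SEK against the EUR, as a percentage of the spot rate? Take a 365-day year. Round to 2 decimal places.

T = 182/365 years.
F = S · g_EUR/g_SEK = 0.06698 × 1.0310148/1.0390427 = 0.06646250.
(F − S)/S ÷ T = (0.06646250 − 0.06698)/0.06698/(182/365) = -0.015495 → -1.55%.

-1.55%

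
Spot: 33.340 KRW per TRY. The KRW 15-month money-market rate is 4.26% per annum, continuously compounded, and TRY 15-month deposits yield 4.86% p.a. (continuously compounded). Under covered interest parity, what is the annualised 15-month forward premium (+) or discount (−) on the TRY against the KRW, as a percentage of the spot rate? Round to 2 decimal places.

T = 15/12 years.
CIP forward (KRW per TRY) = 33.34 × 1.0546933/1.0626332 = 33.090887.
(F − S)/S ÷ T = (33.090887 − 33.34)/33.34/(15/12) = -0.005978 → -0.60%.

-0.60%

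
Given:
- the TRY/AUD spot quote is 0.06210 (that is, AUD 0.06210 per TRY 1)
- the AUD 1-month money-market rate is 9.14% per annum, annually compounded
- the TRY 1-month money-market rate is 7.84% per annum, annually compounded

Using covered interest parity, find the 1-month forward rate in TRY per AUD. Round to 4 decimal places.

16.0870

T = 1/12 years.
Growth of 1 AUD over T: (1 + 0.0914)^(1/12) = 1.00731506.
TRY growth factor: (1 + 0.0784)^(1/12) = 1.00630969.
So F = 0.0621 × 1.00731506 / 1.00630969 = 0.062162042 (AUD/TRY).
Quoted the other way: 1/0.062162042 = 16.0870 TRY per AUD.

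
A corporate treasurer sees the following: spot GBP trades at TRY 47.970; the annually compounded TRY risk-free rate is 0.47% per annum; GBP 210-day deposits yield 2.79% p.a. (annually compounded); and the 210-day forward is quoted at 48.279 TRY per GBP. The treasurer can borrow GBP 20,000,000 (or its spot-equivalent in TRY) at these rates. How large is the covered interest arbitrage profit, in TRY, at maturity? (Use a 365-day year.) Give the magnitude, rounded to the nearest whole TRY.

T = 210/365 years.
Keep in GBP, deliver into the forward: 20,000,000·1.01595820186·48.279 = TRY 980,988,920.55.
Swap to TRY now, deposit: 20,000,000·47.970·1.00270141704 = TRY 961,991,739.51.
The quoted forward overvalues GBP, so borrow TRY, buy GBP at spot, deposit the GBP at 2.79%, and sell the proceeds forward at 48.279.
Arbitrage profit = |980,988,920.55 − 961,991,739.51| = TRY 18,997,181.

TRY 18,997,181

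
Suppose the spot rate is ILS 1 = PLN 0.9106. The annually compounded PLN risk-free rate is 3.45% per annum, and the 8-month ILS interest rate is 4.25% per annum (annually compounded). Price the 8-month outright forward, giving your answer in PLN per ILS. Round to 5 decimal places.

0.90594

T = 8/12 years.
Growth of 1 PLN over T: (1 + 0.0345)^(8/12) = 1.0228697.
Growth of 1 ILS over T: (1 + 0.0425)^(8/12) = 1.0281363.
So F = 0.9106 × 1.0228697 / 1.0281363 = 0.9059355 (PLN/ILS).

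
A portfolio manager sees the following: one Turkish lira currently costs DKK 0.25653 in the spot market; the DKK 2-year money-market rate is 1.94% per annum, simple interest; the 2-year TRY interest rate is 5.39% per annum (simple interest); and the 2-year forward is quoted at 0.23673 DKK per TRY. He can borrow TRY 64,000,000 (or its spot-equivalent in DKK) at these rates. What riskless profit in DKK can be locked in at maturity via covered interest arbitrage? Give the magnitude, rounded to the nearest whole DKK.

T = 2 years.
Route A — deposit TRY, sell forward: 64,000,000 × 1.107800 × 0.23673 = DKK 16,783,967.62.
Route B — convert at spot, deposit DKK: 64,000,000 × 0.25653 × 1.038800 = DKK 17,054,935.30.
The quoted forward undervalues TRY, so borrow TRY, convert to DKK at spot, deposit the DKK at 1.94%, and buy TRY forward at 0.23673 to cover the loan.
Profit = 17,054,935.30 − 16,783,967.62 = DKK 270,968.

DKK 270,968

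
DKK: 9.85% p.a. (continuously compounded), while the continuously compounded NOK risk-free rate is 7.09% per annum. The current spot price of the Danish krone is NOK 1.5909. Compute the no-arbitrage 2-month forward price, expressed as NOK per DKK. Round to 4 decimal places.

1.5836

T = 2/12 years.
NOK accumulates by e^(0.0709×2/12) = 1.0118868.
DKK accumulates by e^(0.0985×2/12) = 1.0165522.
CIP: F = S · (grow NOK)/(grow DKK) = 1.5909 × 1.0118868/1.0165522 = 1.583599 NOK per DKK.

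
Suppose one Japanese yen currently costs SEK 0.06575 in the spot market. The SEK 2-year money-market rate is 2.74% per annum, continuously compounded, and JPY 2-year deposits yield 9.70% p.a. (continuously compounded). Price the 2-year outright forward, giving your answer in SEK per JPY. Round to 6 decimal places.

T = 2 years.
Growth of 1 SEK over T: e^(0.0274×2) = 1.0563293.
JPY accumulates by e^(0.0970×2) = 1.2140963.
CIP: F = S · (grow SEK)/(grow JPY) = 0.06575 × 1.0563293/1.2140963 = 0.05720605 SEK per JPY.

0.057206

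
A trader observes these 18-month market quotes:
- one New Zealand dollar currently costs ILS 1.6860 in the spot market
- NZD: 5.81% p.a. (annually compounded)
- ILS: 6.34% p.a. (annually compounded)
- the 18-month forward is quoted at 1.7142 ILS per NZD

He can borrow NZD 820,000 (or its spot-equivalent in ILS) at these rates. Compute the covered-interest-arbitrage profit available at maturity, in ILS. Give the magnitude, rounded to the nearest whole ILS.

T = 18/12 years.
Keep in NZD, deliver into the forward: 820,000·1.088403856·1.7142 = ILS 1,529,908.35.
Swap to ILS now, deposit: 820,000·1.6860·1.096591775 = ILS 1,516,060.06.
The quoted forward overvalues NZD, so borrow ILS, buy NZD at spot, deposit the NZD at 5.81%, and sell the proceeds forward at 1.7142.
The gap between the two covered legs is ILS 13,848.

ILS 13,848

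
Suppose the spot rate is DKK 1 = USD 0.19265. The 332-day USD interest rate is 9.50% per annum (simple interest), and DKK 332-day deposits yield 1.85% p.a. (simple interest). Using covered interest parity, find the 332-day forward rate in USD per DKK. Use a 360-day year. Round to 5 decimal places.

T = 332/360 years.
USD growth factor: 1 + 0.0950×332/360 = 1.0876111.
DKK accumulates by 1 + 0.0185×332/360 = 1.0170611.
So F = 0.19265 × 1.0876111 / 1.0170611 = 0.2060135 (USD/DKK).

0.20601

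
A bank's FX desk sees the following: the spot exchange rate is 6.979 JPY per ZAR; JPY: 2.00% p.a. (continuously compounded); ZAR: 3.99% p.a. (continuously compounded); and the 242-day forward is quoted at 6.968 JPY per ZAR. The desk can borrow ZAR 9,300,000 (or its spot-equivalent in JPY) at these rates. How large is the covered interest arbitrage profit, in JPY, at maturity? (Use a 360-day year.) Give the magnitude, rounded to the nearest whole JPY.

JPY 780,828

T = 242/360 years.
Invest the ZAR and cover forward: 9,300,000 × 1.0271846052 × 6.968 = JPY 66,564,027.66.
Convert at spot and invest in JPY: 9,300,000 × 6.979 × 1.0135352274 = JPY 65,783,199.87.
The quoted forward overvalues ZAR, so borrow JPY, buy ZAR at spot, deposit the ZAR at 3.99%, and sell the proceeds forward at 6.968.
The gap between the two covered legs is JPY 780,828.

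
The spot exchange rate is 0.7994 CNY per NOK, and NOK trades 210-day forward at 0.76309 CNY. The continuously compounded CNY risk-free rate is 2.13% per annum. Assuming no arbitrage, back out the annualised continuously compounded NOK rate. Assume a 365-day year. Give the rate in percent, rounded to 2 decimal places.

10.21%

T = 210/365 years.
CIP gives F = S · g_CNY/g_NOK, so g_CNY/g_NOK = 0.76309/0.7994 = 0.9545784.
The CNY side grows by e^(0.0213×210/365) = 1.0123302.
That pins the NOK growth at 1.0604998.
Take logs: ln 1.0604998 / (210/365) = 0.102096, so 10.21%.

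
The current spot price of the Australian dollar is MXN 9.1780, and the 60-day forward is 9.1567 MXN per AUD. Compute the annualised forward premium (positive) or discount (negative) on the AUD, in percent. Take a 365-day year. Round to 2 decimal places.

T = 60/365 years.
Period premium: (9.1567 − 9.178)/9.178 = -0.0023208.
Annualise by dividing by T: -0.0023208 / (60/365) = -0.014118 → -1.41%.

-1.41%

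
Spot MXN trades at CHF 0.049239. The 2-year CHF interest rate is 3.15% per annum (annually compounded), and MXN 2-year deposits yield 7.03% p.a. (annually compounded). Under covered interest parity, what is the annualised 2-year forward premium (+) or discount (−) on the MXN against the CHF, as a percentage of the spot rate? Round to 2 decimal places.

T = 2 years.
No-arbitrage forward: 0.049239 × 1.0639923 / 1.1455421 = 0.045733733 CHF/MXN.
(F − S)/S ÷ T = (0.045733733 − 0.049239)/0.049239/2 = -0.035594 → -3.56%.

-3.56%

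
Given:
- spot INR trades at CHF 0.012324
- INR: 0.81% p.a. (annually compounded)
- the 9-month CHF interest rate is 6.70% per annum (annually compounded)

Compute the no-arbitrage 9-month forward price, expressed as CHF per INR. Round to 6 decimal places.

0.012860

T = 9/12 years.
Growth of 1 CHF over T: (1 + 0.0670)^(9/12) = 1.0498405.
Growth of 1 INR over T: (1 + 0.0081)^(9/12) = 1.0060689.
So F = 0.012324 × 1.0498405 / 1.0060689 = 0.01286019 (CHF/INR).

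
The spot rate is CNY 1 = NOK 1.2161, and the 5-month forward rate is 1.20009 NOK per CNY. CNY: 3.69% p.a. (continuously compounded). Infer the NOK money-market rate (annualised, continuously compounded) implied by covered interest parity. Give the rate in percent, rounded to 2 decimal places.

0.51%

T = 5/12 years.
By CIP, F/S equals the NOK-to-CNY growth ratio: 1.20009/1.2161 = 0.9868350.
CNY growth factor: e^(0.0369×5/12) = 1.0154938.
Hence g_NOK = 1.0021248.
r = ln(1.0021248)/(5/12) = 0.005094 → 0.51%.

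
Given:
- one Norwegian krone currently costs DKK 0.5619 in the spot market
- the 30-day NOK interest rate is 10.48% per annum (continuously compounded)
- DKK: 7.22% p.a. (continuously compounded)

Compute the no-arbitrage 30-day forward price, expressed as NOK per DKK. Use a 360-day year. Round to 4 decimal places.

1.7845

T = 30/360 years.
Growth of 1 DKK over T: e^(0.0722×30/360) = 1.0060348.
NOK accumulates by e^(0.1048×30/360) = 1.0087716.
So F = 0.5619 × 1.0060348 / 1.0087716 = 0.5603756 (DKK/NOK).
Invert for NOK per DKK: 1 / 0.5603756 = 1.7845.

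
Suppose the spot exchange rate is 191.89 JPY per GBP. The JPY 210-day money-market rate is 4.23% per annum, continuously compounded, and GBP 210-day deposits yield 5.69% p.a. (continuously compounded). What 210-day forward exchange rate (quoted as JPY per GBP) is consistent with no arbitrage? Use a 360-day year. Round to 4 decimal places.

T = 210/360 years.
JPY accumulates by e^(0.0423×210/360) = 1.024981947.
GBP growth factor: e^(0.0569×210/360) = 1.033748655.
CIP: F = S · (grow JPY)/(grow GBP) = 191.89 × 1.024981947/1.033748655 = 190.262676 JPY per GBP.

190.2627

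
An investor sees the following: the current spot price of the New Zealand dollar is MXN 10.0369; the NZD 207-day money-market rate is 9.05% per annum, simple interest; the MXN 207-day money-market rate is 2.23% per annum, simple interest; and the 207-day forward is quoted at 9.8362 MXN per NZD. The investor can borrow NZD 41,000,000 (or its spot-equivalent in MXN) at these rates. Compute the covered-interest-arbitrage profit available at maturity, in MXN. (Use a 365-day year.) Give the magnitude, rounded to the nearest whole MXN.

T = 207/365 years.
Invest the NZD and cover forward: 41,000,000 × 1.05132465753 × 9.8362 = MXN 423,982,623.45.
Convert at spot and invest in MXN: 41,000,000 × 10.0369 × 1.01264684932 = MXN 416,717,241.64.
The quoted forward overvalues NZD, so borrow MXN, buy NZD at spot, deposit the NZD at 9.05%, and sell the proceeds forward at 9.8362.
Profit = 423,982,623.45 − 416,717,241.64 = MXN 7,265,382.

MXN 7,265,382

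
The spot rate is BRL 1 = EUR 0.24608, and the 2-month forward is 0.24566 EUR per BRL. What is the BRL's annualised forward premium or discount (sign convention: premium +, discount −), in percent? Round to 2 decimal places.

T = 2/12 years.
BRL trades forward at -0.17068% vs spot over the period.
Per annum: -0.0017068 / (2/12) = -0.010241 = -1.02%.

-1.02%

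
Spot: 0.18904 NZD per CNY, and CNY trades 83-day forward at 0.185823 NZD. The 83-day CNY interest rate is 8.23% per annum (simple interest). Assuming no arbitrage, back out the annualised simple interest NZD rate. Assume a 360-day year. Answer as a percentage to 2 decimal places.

T = 83/360 years.
CIP gives F = S · g_NZD/g_CNY, so g_NZD/g_CNY = 0.185823/0.18904 = 0.9829824.
The CNY side grows by 1 + 0.0823×83/360 = 1.0189747.
So the NZD growth factor = 1.0016342.
r = (1.0016342 − 1)/(83/360) = 0.007088 → 0.71%.

0.71%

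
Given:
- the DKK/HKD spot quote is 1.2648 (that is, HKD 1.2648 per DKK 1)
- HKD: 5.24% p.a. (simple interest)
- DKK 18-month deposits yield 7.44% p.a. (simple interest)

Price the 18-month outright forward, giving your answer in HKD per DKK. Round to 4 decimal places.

1.2273

T = 18/12 years.
HKD accumulates by 1 + 0.0524×18/12 = 1.078600.
DKK growth factor: 1 + 0.0744×18/12 = 1.111600.
CIP: F = S · (grow HKD)/(grow DKK) = 1.2648 × 1.078600/1.111600 = 1.227252 HKD per DKK.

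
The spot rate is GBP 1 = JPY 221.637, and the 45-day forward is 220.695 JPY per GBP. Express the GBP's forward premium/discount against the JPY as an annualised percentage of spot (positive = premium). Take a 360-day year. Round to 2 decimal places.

-3.40%

T = 45/360 years.
Period premium: (220.695 − 221.637)/221.637 = -0.0042502.
Annualise by dividing by T: -0.0042502 / (45/360) = -0.034002 → -3.40%.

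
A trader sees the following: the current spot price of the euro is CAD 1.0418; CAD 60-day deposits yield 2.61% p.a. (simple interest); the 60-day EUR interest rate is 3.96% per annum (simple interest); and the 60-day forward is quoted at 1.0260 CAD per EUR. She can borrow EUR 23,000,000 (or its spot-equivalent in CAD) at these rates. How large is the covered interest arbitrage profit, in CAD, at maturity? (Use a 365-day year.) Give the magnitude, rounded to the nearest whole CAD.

CAD 312,591

T = 60/365 years.
Route A — deposit EUR, sell forward: 23,000,000 × 1.006509589 × 1.0260 = CAD 23,751,613.28.
Route B — convert at spot, deposit CAD: 23,000,000 × 1.0418 × 1.004290411 = CAD 24,064,204.25.
The quoted forward undervalues EUR, so borrow EUR, convert to CAD at spot, deposit the CAD at 2.61%, and buy EUR forward at 1.0260 to cover the loan.
Profit = 24,064,204.25 − 23,751,613.28 = CAD 312,591.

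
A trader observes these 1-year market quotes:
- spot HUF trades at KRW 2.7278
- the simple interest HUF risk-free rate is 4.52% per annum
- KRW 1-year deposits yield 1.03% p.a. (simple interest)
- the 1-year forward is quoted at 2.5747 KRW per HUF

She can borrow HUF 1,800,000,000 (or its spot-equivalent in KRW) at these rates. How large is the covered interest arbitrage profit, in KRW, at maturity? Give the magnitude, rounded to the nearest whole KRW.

T = 1 year.
Route A — deposit HUF, sell forward: 1,800,000,000 × 1.045200 × 2.5747 = KRW 4,843,937,592.00.
Route B — convert at spot, deposit KRW: 1,800,000,000 × 2.7278 × 1.010300 = KRW 4,960,613,412.00.
The quoted forward undervalues HUF, so borrow HUF, convert to KRW at spot, deposit the KRW at 1.03%, and buy HUF forward at 2.5747 to cover the loan.
Profit = 4,960,613,412.00 − 4,843,937,592.00 = KRW 116,675,820.

KRW 116,675,820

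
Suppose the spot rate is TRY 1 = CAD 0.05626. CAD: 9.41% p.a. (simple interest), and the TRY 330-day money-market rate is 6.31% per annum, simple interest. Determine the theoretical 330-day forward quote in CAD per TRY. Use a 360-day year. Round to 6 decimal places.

0.057771

T = 330/360 years.
CAD growth factor: 1 + 0.0941×330/360 = 1.0862583.
TRY accumulates by 1 + 0.0631×330/360 = 1.0578417.
CIP: F = S · (grow CAD)/(grow TRY) = 0.05626 × 1.0862583/1.0578417 = 0.05777130 CAD per TRY.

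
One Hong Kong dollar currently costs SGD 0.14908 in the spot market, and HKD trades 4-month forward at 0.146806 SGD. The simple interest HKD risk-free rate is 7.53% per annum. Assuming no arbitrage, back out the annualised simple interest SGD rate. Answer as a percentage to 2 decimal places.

T = 4/12 years.
CIP gives F = S · g_SGD/g_HKD, so g_SGD/g_HKD = 0.146806/0.14908 = 0.9847464.
HKD growth factor: 1 + 0.0753×4/12 = 1.025100.
Hence g_SGD = 1.0094635.
r = (1.0094635 − 1)/(4/12) = 0.028391 → 2.84%.

2.84%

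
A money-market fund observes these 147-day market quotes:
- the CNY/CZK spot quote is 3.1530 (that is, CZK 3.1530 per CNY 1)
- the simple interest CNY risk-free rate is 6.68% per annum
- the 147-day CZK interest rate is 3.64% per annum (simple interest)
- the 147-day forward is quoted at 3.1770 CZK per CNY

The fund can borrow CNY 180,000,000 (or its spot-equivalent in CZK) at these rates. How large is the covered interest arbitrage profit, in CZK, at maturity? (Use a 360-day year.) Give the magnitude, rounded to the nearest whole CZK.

CZK 11,482,898

T = 147/360 years.
Keep in CNY, deliver into the forward: 180,000,000·1.02727666667·3.1770 = CZK 587,458,434.60.
Swap to CZK now, deposit: 180,000,000·3.1530·1.01486333333 = CZK 575,975,536.20.
The quoted forward overvalues CNY, so borrow CZK, buy CNY at spot, deposit the CNY at 6.68%, and sell the proceeds forward at 3.1770.
Arbitrage profit = |587,458,434.60 − 575,975,536.20| = CZK 11,482,898.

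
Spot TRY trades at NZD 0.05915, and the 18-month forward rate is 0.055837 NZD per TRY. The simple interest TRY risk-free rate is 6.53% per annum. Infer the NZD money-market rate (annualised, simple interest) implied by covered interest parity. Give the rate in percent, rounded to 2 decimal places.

T = 18/12 years.
By CIP, F/S equals the NZD-to-TRY growth ratio: 0.055837/0.05915 = 0.9439899.
TRY growth factor: 1 + 0.0653×18/12 = 1.097950.
So the NZD growth factor = 1.0364537.
r = (1.0364537 − 1)/(18/12) = 0.024302 → 2.43%.

2.43%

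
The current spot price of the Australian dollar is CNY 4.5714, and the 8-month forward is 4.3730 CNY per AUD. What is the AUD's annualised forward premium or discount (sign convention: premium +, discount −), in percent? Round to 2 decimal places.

-6.51%

T = 8/12 years.
Period premium: (4.3730 − 4.5714)/4.5714 = -0.0434003.
Annualise by dividing by T: -0.0434003 / (8/12) = -0.065100 → -6.51%.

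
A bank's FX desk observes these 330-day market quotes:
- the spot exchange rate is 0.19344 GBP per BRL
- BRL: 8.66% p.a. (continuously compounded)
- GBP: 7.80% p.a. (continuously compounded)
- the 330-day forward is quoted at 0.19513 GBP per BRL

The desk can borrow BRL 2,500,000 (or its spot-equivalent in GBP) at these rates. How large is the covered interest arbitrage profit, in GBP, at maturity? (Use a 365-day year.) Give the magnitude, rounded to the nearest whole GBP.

T = 330/365 years.
Route A — deposit BRL, sell forward: 2,500,000 × 1.0814426 × 0.19513 = GBP 527,554.74.
Route B — convert at spot, deposit GBP: 2,500,000 × 0.19344 × 1.07306662 = GBP 518,935.02.
The quoted forward overvalues BRL, so borrow GBP, buy BRL at spot, deposit the BRL at 8.66%, and sell the proceeds forward at 0.19513.
The gap between the two covered legs is GBP 8,620.

GBP 8,620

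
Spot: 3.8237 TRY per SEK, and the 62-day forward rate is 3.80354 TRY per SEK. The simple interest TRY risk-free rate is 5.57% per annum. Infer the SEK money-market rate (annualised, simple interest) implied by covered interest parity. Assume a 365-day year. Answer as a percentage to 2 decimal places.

8.72%

T = 62/365 years.
CIP gives F = S · g_TRY/g_SEK, so g_TRY/g_SEK = 3.80354/3.8237 = 0.9947276.
The TRY side grows by 1 + 0.0557×62/365 = 1.0094614.
That pins the SEK growth at 1.0148119.
r = (1.0148119 − 1)/(62/365) = 0.087199 → 8.72%.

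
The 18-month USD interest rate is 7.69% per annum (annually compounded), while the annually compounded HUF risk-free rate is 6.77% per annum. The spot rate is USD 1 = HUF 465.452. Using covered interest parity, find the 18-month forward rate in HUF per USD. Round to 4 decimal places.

T = 18/12 years.
Growth of 1 HUF over T: (1 + 0.0677)^(18/12) = 1.103249817.
USD growth factor: (1 + 0.0769)^(18/12) = 1.117539971.
CIP: F = S · (grow HUF)/(grow USD) = 465.452 × 1.103249817/1.117539971 = 459.500194 HUF per USD.

459.5002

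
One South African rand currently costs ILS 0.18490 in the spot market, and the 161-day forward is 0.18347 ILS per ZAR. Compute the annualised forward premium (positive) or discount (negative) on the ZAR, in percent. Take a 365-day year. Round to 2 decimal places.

T = 161/365 years.
ZAR trades forward at -0.77339% vs spot over the period.
×(1/T) gives -1.75% p.a.

-1.75%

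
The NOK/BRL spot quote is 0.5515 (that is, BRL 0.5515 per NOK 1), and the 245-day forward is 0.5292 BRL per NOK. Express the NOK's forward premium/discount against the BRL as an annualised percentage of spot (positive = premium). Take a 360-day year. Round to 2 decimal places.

T = 245/360 years.
Period premium: (0.5292 − 0.5515)/0.5515 = -0.0404352.
Annualise by dividing by T: -0.0404352 / (245/360) = -0.059415 → -5.94%.

-5.94%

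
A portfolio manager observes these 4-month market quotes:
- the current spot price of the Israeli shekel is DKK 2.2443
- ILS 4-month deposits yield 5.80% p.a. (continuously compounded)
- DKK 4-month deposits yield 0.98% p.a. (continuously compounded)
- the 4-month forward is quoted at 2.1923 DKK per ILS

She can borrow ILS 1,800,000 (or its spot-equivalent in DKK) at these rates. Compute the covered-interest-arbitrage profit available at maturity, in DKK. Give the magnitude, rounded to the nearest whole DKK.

T = 4/12 years.
Keep in ILS, deliver into the forward: 1,800,000·1.019521432·2.1923 = DKK 4,023,174.30.
Swap to DKK now, deposit: 1,800,000·2.2443·1.003272008 = DKK 4,052,958.06.
The quoted forward undervalues ILS, so borrow ILS, convert to DKK at spot, deposit the DKK at 0.98%, and buy ILS forward at 2.1923 to cover the loan.
Profit = 4,052,958.06 − 4,023,174.30 = DKK 29,784.

DKK 29,784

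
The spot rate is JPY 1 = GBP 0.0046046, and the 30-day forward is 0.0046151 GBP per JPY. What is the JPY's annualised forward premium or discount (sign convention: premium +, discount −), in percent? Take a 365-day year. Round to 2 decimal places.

T = 30/365 years.
Period premium: (0.0046151 − 0.0046046)/0.0046046 = 0.0022803.
Per annum: 0.0022803 / (30/365) = 0.027744 = 2.77%.

+2.77%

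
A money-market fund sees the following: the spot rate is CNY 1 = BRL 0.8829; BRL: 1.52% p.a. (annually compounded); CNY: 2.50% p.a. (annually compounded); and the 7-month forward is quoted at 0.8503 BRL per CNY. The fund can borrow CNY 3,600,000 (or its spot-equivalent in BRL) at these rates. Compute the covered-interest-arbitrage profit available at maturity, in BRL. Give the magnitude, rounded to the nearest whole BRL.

T = 7/12 years.
Keep in CNY, deliver into the forward: 3,600,000·1.014508262·0.8503 = BRL 3,105,490.95.
Swap to BRL now, deposit: 3,600,000·0.8829·1.008838789 = BRL 3,206,533.56.
The quoted forward undervalues CNY, so borrow CNY, convert to BRL at spot, deposit the BRL at 1.52%, and buy CNY forward at 0.8503 to cover the loan.
Arbitrage profit = |3,105,490.95 − 3,206,533.56| = BRL 101,043.

BRL 101,043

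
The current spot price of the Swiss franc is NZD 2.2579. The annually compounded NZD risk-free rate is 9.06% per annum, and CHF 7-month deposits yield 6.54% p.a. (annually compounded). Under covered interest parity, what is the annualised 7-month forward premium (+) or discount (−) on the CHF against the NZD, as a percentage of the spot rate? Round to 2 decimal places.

T = 7/12 years.
No-arbitrage forward: 2.2579 × 1.0518929 / 1.0376457 = 2.2889017 NZD/CHF.
(F − S)/S ÷ T = (2.2889017 − 2.2579)/2.2579/(7/12) = 0.023538 → 2.35%.

+2.35%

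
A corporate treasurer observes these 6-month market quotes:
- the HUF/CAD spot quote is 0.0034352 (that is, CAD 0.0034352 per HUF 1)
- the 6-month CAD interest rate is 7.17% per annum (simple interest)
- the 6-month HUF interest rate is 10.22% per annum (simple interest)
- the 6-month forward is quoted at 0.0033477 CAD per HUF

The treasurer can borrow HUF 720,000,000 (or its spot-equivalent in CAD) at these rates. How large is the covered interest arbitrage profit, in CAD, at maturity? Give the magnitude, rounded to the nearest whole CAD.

T = 6/12 years.
Invest the HUF and cover forward: 720,000,000 × 1.051100 × 0.0033477 = CAD 2,533,512.58.
Convert at spot and invest in CAD: 720,000,000 × 0.0034352 × 1.035850 = CAD 2,562,013.38.
The quoted forward undervalues HUF, so borrow HUF, convert to CAD at spot, deposit the CAD at 7.17%, and buy HUF forward at 0.0033477 to cover the loan.
Profit = 2,562,013.38 − 2,533,512.58 = CAD 28,501.

CAD 28,501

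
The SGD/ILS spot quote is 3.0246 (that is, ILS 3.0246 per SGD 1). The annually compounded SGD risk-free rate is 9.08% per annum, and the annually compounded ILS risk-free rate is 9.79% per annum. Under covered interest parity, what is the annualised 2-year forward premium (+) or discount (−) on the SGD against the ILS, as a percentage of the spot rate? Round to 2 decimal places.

+0.65%

T = 2 years.
No-arbitrage forward: 3.0246 × 1.2053844 / 1.1898446 = 3.0641024 ILS/SGD.
Annualised premium = (F − S)/S × (1/T) = (3.0641024 − 3.0246)/3.0246 ÷ 2 = 0.65%.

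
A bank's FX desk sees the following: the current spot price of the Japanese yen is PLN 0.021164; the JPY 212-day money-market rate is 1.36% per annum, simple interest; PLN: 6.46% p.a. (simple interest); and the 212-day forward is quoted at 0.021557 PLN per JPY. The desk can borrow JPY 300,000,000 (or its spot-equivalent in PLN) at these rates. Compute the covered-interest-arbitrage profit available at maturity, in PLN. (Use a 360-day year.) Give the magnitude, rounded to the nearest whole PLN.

T = 212/360 years.
Keep in JPY, deliver into the forward: 300,000,000·1.008008889·0.021557 = PLN 6,518,894.29.
Swap to PLN now, deposit: 300,000,000·0.021164·1.038042222 = PLN 6,590,737.68.
The quoted forward undervalues JPY, so borrow JPY, convert to PLN at spot, deposit the PLN at 6.46%, and buy JPY forward at 0.021557 to cover the loan.
Arbitrage profit = |6,518,894.29 − 6,590,737.68| = PLN 71,843.

PLN 71,843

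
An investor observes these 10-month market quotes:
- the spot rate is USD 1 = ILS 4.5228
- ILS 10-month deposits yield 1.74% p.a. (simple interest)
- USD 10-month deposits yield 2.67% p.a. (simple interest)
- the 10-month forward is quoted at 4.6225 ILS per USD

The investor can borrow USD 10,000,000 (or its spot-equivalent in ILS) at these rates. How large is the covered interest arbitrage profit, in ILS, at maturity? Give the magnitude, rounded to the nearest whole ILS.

T = 10/12 years.
Keep in USD, deliver into the forward: 10,000,000·1.022250·4.6225 = ILS 47,253,506.25.
Swap to ILS now, deposit: 10,000,000·4.5228·1.014500 = ILS 45,883,806.00.
The quoted forward overvalues USD, so borrow ILS, buy USD at spot, deposit the USD at 2.67%, and sell the proceeds forward at 4.6225.
Profit = 47,253,506.25 − 45,883,806.00 = ILS 1,369,700.

ILS 1,369,700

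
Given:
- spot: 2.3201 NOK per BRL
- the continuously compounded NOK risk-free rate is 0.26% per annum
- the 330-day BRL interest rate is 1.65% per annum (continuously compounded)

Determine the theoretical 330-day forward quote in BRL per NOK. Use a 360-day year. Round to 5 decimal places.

T = 330/360 years.
NOK accumulates by e^(0.0026×330/360) = 1.0023862.
BRL accumulates by e^(0.0165×330/360) = 1.015240.
Forward (NOK per BRL) = 2.3201 × 1.0023862 / 1.015240 = 2.290726.
Quoted the other way: 1/2.290726 = 0.43654 BRL per NOK.

0.43654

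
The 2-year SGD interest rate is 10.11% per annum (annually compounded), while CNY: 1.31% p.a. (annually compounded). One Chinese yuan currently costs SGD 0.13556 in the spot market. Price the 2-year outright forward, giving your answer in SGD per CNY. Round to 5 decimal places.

0.16013

T = 2 years.
Growth of 1 SGD over T: (1 + 0.1011)^2 = 1.2124212.
CNY growth factor: (1 + 0.0131)^2 = 1.0263716.
So F = 0.13556 × 1.2124212 / 1.0263716 = 0.1601329 (SGD/CNY).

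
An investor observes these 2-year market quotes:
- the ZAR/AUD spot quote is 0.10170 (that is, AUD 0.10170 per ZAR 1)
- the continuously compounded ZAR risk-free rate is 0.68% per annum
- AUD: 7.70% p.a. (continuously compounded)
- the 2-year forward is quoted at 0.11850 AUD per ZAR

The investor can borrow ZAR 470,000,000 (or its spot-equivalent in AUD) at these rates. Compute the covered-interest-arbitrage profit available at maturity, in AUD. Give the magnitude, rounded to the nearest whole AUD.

T = 2 years.
Route A — deposit ZAR, sell forward: 470,000,000 × 1.0136929007 × 0.11850 = AUD 56,457,626.10.
Route B — convert at spot, deposit AUD: 470,000,000 × 0.10170 × 1.1664908868 = AUD 55,757,097.90.
The quoted forward overvalues ZAR, so borrow AUD, buy ZAR at spot, deposit the ZAR at 0.68%, and sell the proceeds forward at 0.11850.
The gap between the two covered legs is AUD 700,528.

AUD 700,528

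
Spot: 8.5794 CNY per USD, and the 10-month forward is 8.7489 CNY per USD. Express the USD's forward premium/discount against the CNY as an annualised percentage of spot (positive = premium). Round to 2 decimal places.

T = 10/12 years.
Period premium: (8.7489 − 8.5794)/8.5794 = 0.0197566.
Annualise by dividing by T: 0.0197566 / (10/12) = 0.023708 → 2.37%.

+2.37%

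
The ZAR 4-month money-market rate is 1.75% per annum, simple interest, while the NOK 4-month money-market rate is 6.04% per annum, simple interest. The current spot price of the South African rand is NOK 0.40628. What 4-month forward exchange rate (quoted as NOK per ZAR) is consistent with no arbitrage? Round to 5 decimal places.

0.41206

T = 4/12 years.
Growth of 1 NOK over T: 1 + 0.0604×4/12 = 1.0201333.
ZAR growth factor: 1 + 0.0175×4/12 = 1.0058333.
CIP: F = S · (grow NOK)/(grow ZAR) = 0.40628 × 1.0201333/1.0058333 = 0.4120561 NOK per ZAR.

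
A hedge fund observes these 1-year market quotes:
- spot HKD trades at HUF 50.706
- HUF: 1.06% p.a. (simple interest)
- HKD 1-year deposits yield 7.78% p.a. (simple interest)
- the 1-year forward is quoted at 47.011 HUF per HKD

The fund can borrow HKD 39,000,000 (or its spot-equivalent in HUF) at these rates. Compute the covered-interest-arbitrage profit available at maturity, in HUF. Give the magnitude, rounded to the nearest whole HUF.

T = 1 year.
Route A — deposit HKD, sell forward: 39,000,000 × 1.077800 × 47.011 = HUF 1,976,069,776.20.
Route B — convert at spot, deposit HUF: 39,000,000 × 50.706 × 1.010600 = HUF 1,998,495,860.40.
The quoted forward undervalues HKD, so borrow HKD, convert to HUF at spot, deposit the HUF at 1.06%, and buy HKD forward at 47.011 to cover the loan.
Profit = 1,998,495,860.40 − 1,976,069,776.20 = HUF 22,426,084.

HUF 22,426,084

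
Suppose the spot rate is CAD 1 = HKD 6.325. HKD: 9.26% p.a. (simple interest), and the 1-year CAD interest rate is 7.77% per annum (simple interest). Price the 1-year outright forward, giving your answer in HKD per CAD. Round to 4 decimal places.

T = 1 year.
Growth of 1 HKD over T: 1 + 0.0926×1 = 1.092600.
Growth of 1 CAD over T: 1 + 0.0777×1 = 1.077700.
CIP: F = S · (grow HKD)/(grow CAD) = 6.325 × 1.092600/1.077700 = 6.412448 HKD per CAD.

6.4124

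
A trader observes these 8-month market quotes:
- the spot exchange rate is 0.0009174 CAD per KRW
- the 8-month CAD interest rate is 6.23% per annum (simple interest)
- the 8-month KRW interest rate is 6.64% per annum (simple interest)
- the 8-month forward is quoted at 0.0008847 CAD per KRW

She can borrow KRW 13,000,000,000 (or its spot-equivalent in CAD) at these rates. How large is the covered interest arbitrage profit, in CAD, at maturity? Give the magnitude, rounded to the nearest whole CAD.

T = 8/12 years.
Invest the KRW and cover forward: 13,000,000,000 × 1.0442666667 × 0.0008847 = CAD 12,010,215.36.
Convert at spot and invest in CAD: 13,000,000,000 × 0.0009174 × 1.0415333333 = CAD 12,421,534.84.
The quoted forward undervalues KRW, so borrow KRW, convert to CAD at spot, deposit the CAD at 6.23%, and buy KRW forward at 0.0008847 to cover the loan.
Arbitrage profit = |12,010,215.36 − 12,421,534.84| = CAD 411,319.

CAD 411,319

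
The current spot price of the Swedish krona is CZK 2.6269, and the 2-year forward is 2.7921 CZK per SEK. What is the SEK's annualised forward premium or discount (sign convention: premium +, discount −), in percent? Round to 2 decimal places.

+3.14%

T = 2 years.
Period premium: (2.7921 − 2.6269)/2.6269 = 0.0628878.
Per annum: 0.0628878 / 2 = 0.031444 = 3.14%.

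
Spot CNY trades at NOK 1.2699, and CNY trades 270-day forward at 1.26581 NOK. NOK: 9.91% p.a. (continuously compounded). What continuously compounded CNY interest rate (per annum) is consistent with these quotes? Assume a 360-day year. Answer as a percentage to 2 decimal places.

10.34%

T = 270/360 years.
F/S = 1.26581/1.2699 = 0.9967793 = (growth of NOK) / (growth of CNY).
The NOK side grows by e^(0.0991×270/360) = 1.0771568.
Hence g_CNY = 1.0806372.
Take logs: ln 1.0806372 / (270/360) = 0.103401, so 10.34%.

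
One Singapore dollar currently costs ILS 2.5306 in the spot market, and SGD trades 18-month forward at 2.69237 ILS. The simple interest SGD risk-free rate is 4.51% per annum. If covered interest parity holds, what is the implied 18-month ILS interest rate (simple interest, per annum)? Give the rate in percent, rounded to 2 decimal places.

9.06%

T = 18/12 years.
By CIP, F/S equals the ILS-to-SGD growth ratio: 2.69237/2.5306 = 1.0639256.
The SGD side grows by 1 + 0.0451×18/12 = 1.067650.
That pins the ILS growth at 1.1359002.
r = (1.1359002 − 1)/(18/12) = 0.090600 → 9.06%.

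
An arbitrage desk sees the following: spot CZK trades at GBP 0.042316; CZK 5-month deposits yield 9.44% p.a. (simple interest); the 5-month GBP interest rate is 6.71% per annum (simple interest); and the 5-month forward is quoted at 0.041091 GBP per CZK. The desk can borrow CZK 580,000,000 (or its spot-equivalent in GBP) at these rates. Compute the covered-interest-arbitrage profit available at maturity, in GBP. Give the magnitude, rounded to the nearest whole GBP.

GBP 459,267

T = 5/12 years.
Keep in CZK, deliver into the forward: 580,000,000·1.0393333333·0.041091 = GBP 24,770,202.68.
Swap to GBP now, deposit: 580,000,000·0.042316·1.0279583333 = GBP 25,229,469.20.
The quoted forward undervalues CZK, so borrow CZK, convert to GBP at spot, deposit the GBP at 6.71%, and buy CZK forward at 0.041091 to cover the loan.
The gap between the two covered legs is GBP 459,267.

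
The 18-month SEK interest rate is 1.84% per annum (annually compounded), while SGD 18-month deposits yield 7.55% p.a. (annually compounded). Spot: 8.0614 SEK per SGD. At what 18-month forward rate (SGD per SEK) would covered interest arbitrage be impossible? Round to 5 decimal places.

0.13463

T = 18/12 years.
SEK growth factor: (1 + 0.0184)^(18/12) = 1.0277266.
SGD accumulates by (1 + 0.0755)^(18/12) = 1.1153614.
So F = 8.0614 × 1.0277266 / 1.1153614 = 7.428010 (SEK/SGD).
Invert for SGD per SEK: 1 / 7.428010 = 0.13463.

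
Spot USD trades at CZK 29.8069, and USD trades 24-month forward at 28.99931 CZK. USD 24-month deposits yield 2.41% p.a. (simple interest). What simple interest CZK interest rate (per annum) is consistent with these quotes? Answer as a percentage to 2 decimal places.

0.99%

T = 2 years.
F/S = 28.99931/29.8069 = 0.9729059 = (growth of CZK) / (growth of USD).
The USD side grows by 1 + 0.0241×2 = 1.048200.
Hence g_CZK = 1.019800.
r = (1.019800 − 1)/2 = 0.009900 → 0.99%.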